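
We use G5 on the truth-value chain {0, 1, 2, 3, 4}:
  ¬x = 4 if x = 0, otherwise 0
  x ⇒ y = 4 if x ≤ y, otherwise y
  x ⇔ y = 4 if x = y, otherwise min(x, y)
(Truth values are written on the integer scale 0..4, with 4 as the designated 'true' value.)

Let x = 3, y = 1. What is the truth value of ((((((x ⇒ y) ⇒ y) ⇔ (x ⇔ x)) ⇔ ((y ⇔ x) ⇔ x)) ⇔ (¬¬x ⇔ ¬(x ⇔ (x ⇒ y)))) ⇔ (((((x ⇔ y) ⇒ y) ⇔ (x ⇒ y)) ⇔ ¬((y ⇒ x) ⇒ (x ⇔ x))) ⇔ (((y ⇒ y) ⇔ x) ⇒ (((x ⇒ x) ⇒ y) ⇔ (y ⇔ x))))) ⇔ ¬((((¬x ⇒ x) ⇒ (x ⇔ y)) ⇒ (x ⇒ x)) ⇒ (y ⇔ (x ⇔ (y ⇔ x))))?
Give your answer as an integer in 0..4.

x ⇒ y = 3 ⇒ 1 = 1
(x ⇒ y) ⇒ y = 1 ⇒ 1 = 4
x ⇔ x = 3 ⇔ 3 = 4
((x ⇒ y) ⇒ y) ⇔ (x ⇔ x) = 4 ⇔ 4 = 4
y ⇔ x = 1 ⇔ 3 = 1
(y ⇔ x) ⇔ x = 1 ⇔ 3 = 1
(((x ⇒ y) ⇒ y) ⇔ (x ⇔ x)) ⇔ ((y ⇔ x) ⇔ x) = 4 ⇔ 1 = 1
¬x = ¬3 = 0
¬¬x = ¬0 = 4
x ⇒ y = 3 ⇒ 1 = 1
x ⇔ (x ⇒ y) = 3 ⇔ 1 = 1
¬(x ⇔ (x ⇒ y)) = ¬1 = 0
¬¬x ⇔ ¬(x ⇔ (x ⇒ y)) = 4 ⇔ 0 = 0
((((x ⇒ y) ⇒ y) ⇔ (x ⇔ x)) ⇔ ((y ⇔ x) ⇔ x)) ⇔ (¬¬x ⇔ ¬(x ⇔ (x ⇒ y))) = 1 ⇔ 0 = 0
x ⇔ y = 3 ⇔ 1 = 1
(x ⇔ y) ⇒ y = 1 ⇒ 1 = 4
x ⇒ y = 3 ⇒ 1 = 1
((x ⇔ y) ⇒ y) ⇔ (x ⇒ y) = 4 ⇔ 1 = 1
y ⇒ x = 1 ⇒ 3 = 4
x ⇔ x = 3 ⇔ 3 = 4
(y ⇒ x) ⇒ (x ⇔ x) = 4 ⇒ 4 = 4
¬((y ⇒ x) ⇒ (x ⇔ x)) = ¬4 = 0
(((x ⇔ y) ⇒ y) ⇔ (x ⇒ y)) ⇔ ¬((y ⇒ x) ⇒ (x ⇔ x)) = 1 ⇔ 0 = 0
y ⇒ y = 1 ⇒ 1 = 4
(y ⇒ y) ⇔ x = 4 ⇔ 3 = 3
x ⇒ x = 3 ⇒ 3 = 4
(x ⇒ x) ⇒ y = 4 ⇒ 1 = 1
y ⇔ x = 1 ⇔ 3 = 1
((x ⇒ x) ⇒ y) ⇔ (y ⇔ x) = 1 ⇔ 1 = 4
((y ⇒ y) ⇔ x) ⇒ (((x ⇒ x) ⇒ y) ⇔ (y ⇔ x)) = 3 ⇒ 4 = 4
((((x ⇔ y) ⇒ y) ⇔ (x ⇒ y)) ⇔ ¬((y ⇒ x) ⇒ (x ⇔ x))) ⇔ (((y ⇒ y) ⇔ x) ⇒ (((x ⇒ x) ⇒ y) ⇔ (y ⇔ x))) = 0 ⇔ 4 = 0
(((((x ⇒ y) ⇒ y) ⇔ (x ⇔ x)) ⇔ ((y ⇔ x) ⇔ x)) ⇔ (¬¬x ⇔ ¬(x ⇔ (x ⇒ y)))) ⇔ (((((x ⇔ y) ⇒ y) ⇔ (x ⇒ y)) ⇔ ¬((y ⇒ x) ⇒ (x ⇔ x))) ⇔ (((y ⇒ y) ⇔ x) ⇒ (((x ⇒ x) ⇒ y) ⇔ (y ⇔ x)))) = 0 ⇔ 0 = 4
¬x = ¬3 = 0
¬x ⇒ x = 0 ⇒ 3 = 4
x ⇔ y = 3 ⇔ 1 = 1
(¬x ⇒ x) ⇒ (x ⇔ y) = 4 ⇒ 1 = 1
x ⇒ x = 3 ⇒ 3 = 4
((¬x ⇒ x) ⇒ (x ⇔ y)) ⇒ (x ⇒ x) = 1 ⇒ 4 = 4
y ⇔ x = 1 ⇔ 3 = 1
x ⇔ (y ⇔ x) = 3 ⇔ 1 = 1
y ⇔ (x ⇔ (y ⇔ x)) = 1 ⇔ 1 = 4
(((¬x ⇒ x) ⇒ (x ⇔ y)) ⇒ (x ⇒ x)) ⇒ (y ⇔ (x ⇔ (y ⇔ x))) = 4 ⇒ 4 = 4
¬((((¬x ⇒ x) ⇒ (x ⇔ y)) ⇒ (x ⇒ x)) ⇒ (y ⇔ (x ⇔ (y ⇔ x)))) = ¬4 = 0
((((((x ⇒ y) ⇒ y) ⇔ (x ⇔ x)) ⇔ ((y ⇔ x) ⇔ x)) ⇔ (¬¬x ⇔ ¬(x ⇔ (x ⇒ y)))) ⇔ (((((x ⇔ y) ⇒ y) ⇔ (x ⇒ y)) ⇔ ¬((y ⇒ x) ⇒ (x ⇔ x))) ⇔ (((y ⇒ y) ⇔ x) ⇒ (((x ⇒ x) ⇒ y) ⇔ (y ⇔ x))))) ⇔ ¬((((¬x ⇒ x) ⇒ (x ⇔ y)) ⇒ (x ⇒ x)) ⇒ (y ⇔ (x ⇔ (y ⇔ x)))) = 4 ⇔ 0 = 0

0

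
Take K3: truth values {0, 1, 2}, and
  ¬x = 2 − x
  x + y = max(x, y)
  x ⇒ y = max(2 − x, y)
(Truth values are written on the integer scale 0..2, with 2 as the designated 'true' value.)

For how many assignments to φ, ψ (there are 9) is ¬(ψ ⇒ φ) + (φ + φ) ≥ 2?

φ = 0, ψ = 0 ↦ 0  <
φ = 0, ψ = 1 ↦ 1  <
φ = 0, ψ = 2 ↦ 2  ≥
φ = 1, ψ = 0 ↦ 1  <
φ = 1, ψ = 1 ↦ 1  <
φ = 1, ψ = 2 ↦ 1  <
φ = 2, ψ = 0 ↦ 2  ≥
φ = 2, ψ = 1 ↦ 2  ≥
φ = 2, ψ = 2 ↦ 2  ≥
So 4 of the 9 assignments meet the threshold.

4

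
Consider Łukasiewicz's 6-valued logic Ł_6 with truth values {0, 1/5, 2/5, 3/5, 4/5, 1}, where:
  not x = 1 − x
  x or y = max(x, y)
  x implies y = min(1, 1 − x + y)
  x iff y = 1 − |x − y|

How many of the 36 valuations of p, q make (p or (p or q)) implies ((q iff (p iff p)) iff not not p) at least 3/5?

value 1: 18 assignments (counts)
value 4/5: 6 assignments (counts)
value 3/5: 4 assignments (counts)
value 2/5: 4 assignments
value 1/5: 2 assignments
value 0: 2 assignments
So 28 of the 36 assignments meet the threshold.

28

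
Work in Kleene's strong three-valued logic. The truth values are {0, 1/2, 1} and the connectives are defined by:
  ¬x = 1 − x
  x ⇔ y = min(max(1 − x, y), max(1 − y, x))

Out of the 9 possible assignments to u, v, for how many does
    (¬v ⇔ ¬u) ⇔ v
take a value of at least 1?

u = 0, v = 0 ↦ 0  <
u = 0, v = 1/2 ↦ 1/2  <
u = 0, v = 1 ↦ 0  <
u = 1/2, v = 0 ↦ 1/2  <
u = 1/2, v = 1/2 ↦ 1/2  <
u = 1/2, v = 1 ↦ 1/2  <
u = 1, v = 0 ↦ 1  ≥
u = 1, v = 1/2 ↦ 1/2  <
u = 1, v = 1 ↦ 1  ≥
So 2 of the 9 assignments meet the threshold.

2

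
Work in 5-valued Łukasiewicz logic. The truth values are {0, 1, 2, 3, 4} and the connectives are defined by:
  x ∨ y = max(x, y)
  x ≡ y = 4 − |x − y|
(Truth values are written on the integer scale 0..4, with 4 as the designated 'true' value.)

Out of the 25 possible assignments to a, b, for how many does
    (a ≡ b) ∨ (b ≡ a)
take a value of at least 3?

value 4: 5 assignments (counts)
value 3: 8 assignments (counts)
value 2: 6 assignments
value 1: 4 assignments
value 0: 2 assignments
So 13 of the 25 assignments meet the threshold.

13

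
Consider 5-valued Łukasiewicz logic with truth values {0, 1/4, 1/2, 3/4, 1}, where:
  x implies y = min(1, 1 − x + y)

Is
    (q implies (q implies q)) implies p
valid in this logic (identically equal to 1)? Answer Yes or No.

Counterexample: take p = 0, q = 0.
q implies q = 0 implies 0 = 1
q implies (q implies q) = 0 implies 1 = 1
(q implies (q implies q)) implies p = 1 implies 0 = 0
This gives 0 ≠ 1.

No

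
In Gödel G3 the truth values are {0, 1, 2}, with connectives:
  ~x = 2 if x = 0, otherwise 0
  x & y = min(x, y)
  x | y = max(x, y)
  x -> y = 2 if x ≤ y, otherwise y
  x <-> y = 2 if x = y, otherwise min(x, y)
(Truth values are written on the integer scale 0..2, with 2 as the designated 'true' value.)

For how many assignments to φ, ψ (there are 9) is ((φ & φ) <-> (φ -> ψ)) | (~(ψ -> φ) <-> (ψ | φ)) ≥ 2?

3

φ = 0, ψ = 0 ↦ 2  ≥
φ = 0, ψ = 1 ↦ 1  <
φ = 0, ψ = 2 ↦ 2  ≥
φ = 1, ψ = 0 ↦ 0  <
φ = 1, ψ = 1 ↦ 1  <
φ = 1, ψ = 2 ↦ 1  <
φ = 2, ψ = 0 ↦ 0  <
φ = 2, ψ = 1 ↦ 1  <
φ = 2, ψ = 2 ↦ 2  ≥
So 3 of the 9 assignments meet the threshold.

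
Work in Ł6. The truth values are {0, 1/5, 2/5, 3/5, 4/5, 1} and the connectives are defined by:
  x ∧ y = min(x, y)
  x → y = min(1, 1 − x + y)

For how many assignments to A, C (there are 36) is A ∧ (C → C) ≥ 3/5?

18

value 1: 6 assignments (counts)
value 4/5: 6 assignments (counts)
value 3/5: 6 assignments (counts)
value 2/5: 6 assignments
value 1/5: 6 assignments
value 0: 6 assignments
So 18 of the 36 assignments meet the threshold.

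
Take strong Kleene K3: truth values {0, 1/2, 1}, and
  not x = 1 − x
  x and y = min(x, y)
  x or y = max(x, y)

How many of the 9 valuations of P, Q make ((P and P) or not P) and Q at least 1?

2

P = 0, Q = 0 ↦ 0  <
P = 0, Q = 1/2 ↦ 1/2  <
P = 0, Q = 1 ↦ 1  ≥
P = 1/2, Q = 0 ↦ 0  <
P = 1/2, Q = 1/2 ↦ 1/2  <
P = 1/2, Q = 1 ↦ 1/2  <
P = 1, Q = 0 ↦ 0  <
P = 1, Q = 1/2 ↦ 1/2  <
P = 1, Q = 1 ↦ 1  ≥
So 2 of the 9 assignments meet the threshold.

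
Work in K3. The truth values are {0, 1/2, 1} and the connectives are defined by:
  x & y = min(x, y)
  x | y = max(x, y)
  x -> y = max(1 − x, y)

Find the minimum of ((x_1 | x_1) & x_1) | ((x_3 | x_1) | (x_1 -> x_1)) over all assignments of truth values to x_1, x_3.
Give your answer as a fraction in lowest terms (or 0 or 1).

1/2

Take x_1 = 1/2, x_3 = 0:
x_1 | x_1 = 1/2 | 1/2 = 1/2
(x_1 | x_1) & x_1 = 1/2 & 1/2 = 1/2
x_3 | x_1 = 0 | 1/2 = 1/2
x_1 -> x_1 = 1/2 -> 1/2 = 1/2
(x_3 | x_1) | (x_1 -> x_1) = 1/2 | 1/2 = 1/2
((x_1 | x_1) & x_1) | ((x_3 | x_1) | (x_1 -> x_1)) = 1/2 | 1/2 = 1/2
No assignment yields a value below 1/2, so this is the minimum.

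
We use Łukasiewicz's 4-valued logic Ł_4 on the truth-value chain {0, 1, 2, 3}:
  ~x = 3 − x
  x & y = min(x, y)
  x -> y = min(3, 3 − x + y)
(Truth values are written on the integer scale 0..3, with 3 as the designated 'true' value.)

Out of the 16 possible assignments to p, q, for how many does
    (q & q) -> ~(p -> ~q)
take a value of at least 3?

7

p = 0, q = 0 ↦ 3  ≥
p = 0, q = 1 ↦ 2  <
p = 0, q = 2 ↦ 1  <
p = 0, q = 3 ↦ 0  <
p = 1, q = 0 ↦ 3  ≥
p = 1, q = 1 ↦ 2  <
p = 1, q = 2 ↦ 1  <
p = 1, q = 3 ↦ 1  <
p = 2, q = 0 ↦ 3  ≥
p = 2, q = 1 ↦ 2  <
p = 2, q = 2 ↦ 2  <
p = 2, q = 3 ↦ 2  <
p = 3, q = 0 ↦ 3  ≥
p = 3, q = 1 ↦ 3  ≥
p = 3, q = 2 ↦ 3  ≥
p = 3, q = 3 ↦ 3  ≥
So 7 of the 16 assignments meet the threshold.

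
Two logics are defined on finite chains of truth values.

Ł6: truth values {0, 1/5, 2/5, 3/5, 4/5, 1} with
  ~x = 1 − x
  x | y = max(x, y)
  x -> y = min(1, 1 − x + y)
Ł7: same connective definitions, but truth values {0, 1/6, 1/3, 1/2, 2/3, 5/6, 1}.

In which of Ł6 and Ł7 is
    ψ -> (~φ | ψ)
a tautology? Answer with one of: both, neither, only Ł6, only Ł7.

In Ł6: every assignment gives 1 — tautology.
In Ł7: every assignment gives 1 — tautology.

both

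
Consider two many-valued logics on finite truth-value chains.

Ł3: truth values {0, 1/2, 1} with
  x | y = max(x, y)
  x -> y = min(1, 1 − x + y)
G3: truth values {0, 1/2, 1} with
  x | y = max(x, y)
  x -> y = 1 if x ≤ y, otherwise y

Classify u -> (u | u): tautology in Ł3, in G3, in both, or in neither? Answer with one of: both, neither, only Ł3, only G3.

both

In Ł3: every assignment gives 1 — tautology.
In G3: every assignment gives 1 — tautology.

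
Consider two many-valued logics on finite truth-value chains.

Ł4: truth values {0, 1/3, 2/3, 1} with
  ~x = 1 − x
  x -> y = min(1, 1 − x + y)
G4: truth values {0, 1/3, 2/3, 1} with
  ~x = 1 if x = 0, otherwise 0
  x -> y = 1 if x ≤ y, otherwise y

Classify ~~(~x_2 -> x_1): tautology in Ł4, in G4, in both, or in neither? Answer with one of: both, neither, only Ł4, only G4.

In Ł4: at x_1 = 0, x_2 = 0 the value is 0 — not a tautology.
In G4: at x_1 = 0, x_2 = 0 the value is 0 — not a tautology.

neither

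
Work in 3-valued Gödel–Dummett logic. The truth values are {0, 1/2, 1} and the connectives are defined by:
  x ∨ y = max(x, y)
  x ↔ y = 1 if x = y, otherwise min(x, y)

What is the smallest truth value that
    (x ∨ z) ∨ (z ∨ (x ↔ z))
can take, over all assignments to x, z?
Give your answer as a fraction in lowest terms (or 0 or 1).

Take x = 0, z = 1/2:
x ∨ z = 0 ∨ 1/2 = 1/2
x ↔ z = 0 ↔ 1/2 = 0
z ∨ (x ↔ z) = 1/2 ∨ 0 = 1/2
(x ∨ z) ∨ (z ∨ (x ↔ z)) = 1/2 ∨ 1/2 = 1/2
No assignment yields a value below 1/2, so this is the minimum.

1/2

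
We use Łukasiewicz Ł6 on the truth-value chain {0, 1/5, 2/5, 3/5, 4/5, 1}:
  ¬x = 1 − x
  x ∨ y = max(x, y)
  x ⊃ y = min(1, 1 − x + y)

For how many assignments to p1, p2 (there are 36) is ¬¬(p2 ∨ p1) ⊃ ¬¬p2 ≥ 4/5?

value 1: 21 assignments (counts)
value 4/5: 5 assignments (counts)
value 3/5: 4 assignments
value 2/5: 3 assignments
value 1/5: 2 assignments
value 0: 1 assignment
So 26 of the 36 assignments meet the threshold.

26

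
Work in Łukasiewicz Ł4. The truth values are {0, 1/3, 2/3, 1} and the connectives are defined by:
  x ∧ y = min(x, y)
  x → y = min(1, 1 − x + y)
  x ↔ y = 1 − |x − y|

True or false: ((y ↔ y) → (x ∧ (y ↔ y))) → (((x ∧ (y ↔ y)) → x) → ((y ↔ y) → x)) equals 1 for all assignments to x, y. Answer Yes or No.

Yes

x = 0, y = 0 ↦ 1
x = 0, y = 1/3 ↦ 1
x = 0, y = 2/3 ↦ 1
x = 0, y = 1 ↦ 1
x = 1/3, y = 0 ↦ 1
x = 1/3, y = 1/3 ↦ 1
x = 1/3, y = 2/3 ↦ 1
x = 1/3, y = 1 ↦ 1
x = 2/3, y = 0 ↦ 1
x = 2/3, y = 1/3 ↦ 1
x = 2/3, y = 2/3 ↦ 1
x = 2/3, y = 1 ↦ 1
x = 1, y = 0 ↦ 1
x = 1, y = 1/3 ↦ 1
x = 1, y = 2/3 ↦ 1
x = 1, y = 1 ↦ 1
Every assignment gives a value ≥ 1.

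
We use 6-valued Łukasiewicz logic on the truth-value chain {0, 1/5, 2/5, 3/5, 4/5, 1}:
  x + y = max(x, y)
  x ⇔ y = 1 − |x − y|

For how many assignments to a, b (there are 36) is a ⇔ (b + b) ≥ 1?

value 1: 6 assignments (counts)
value 4/5: 10 assignments
value 3/5: 8 assignments
value 2/5: 6 assignments
value 1/5: 4 assignments
value 0: 2 assignments
So 6 of the 36 assignments meet the threshold.

6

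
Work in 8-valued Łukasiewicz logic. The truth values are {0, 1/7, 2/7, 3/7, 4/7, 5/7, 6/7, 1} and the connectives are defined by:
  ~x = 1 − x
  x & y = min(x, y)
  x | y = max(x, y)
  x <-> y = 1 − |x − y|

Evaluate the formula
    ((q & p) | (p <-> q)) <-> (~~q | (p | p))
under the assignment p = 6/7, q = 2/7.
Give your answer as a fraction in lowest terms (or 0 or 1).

q & p = 2/7 & 6/7 = 2/7
p <-> q = 6/7 <-> 2/7 = 3/7
(q & p) | (p <-> q) = 2/7 | 3/7 = 3/7
~q = ~2/7 = 5/7
~~q = ~5/7 = 2/7
p | p = 6/7 | 6/7 = 6/7
~~q | (p | p) = 2/7 | 6/7 = 6/7
((q & p) | (p <-> q)) <-> (~~q | (p | p)) = 3/7 <-> 6/7 = 4/7

4/7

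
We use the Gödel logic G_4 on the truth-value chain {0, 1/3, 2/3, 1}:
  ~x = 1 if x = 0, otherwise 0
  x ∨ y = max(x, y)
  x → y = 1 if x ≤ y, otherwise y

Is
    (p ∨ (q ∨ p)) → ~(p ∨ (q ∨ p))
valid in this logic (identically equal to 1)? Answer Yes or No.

Counterexample: take p = 0, q = 1/3.
q ∨ p = 1/3 ∨ 0 = 1/3
p ∨ (q ∨ p) = 0 ∨ 1/3 = 1/3
q ∨ p = 1/3 ∨ 0 = 1/3
p ∨ (q ∨ p) = 0 ∨ 1/3 = 1/3
~(p ∨ (q ∨ p)) = ~1/3 = 0
(p ∨ (q ∨ p)) → ~(p ∨ (q ∨ p)) = 1/3 → 0 = 0
This gives 0 ≠ 1.

No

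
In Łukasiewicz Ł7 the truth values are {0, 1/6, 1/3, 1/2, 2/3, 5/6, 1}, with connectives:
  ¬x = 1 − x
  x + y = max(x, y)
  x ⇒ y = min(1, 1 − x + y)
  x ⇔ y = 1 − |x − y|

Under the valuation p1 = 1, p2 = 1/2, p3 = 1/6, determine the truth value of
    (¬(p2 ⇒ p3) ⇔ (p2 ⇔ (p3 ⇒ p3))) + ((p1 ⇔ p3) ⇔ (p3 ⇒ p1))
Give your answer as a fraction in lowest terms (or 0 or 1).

p2 ⇒ p3 = 1/2 ⇒ 1/6 = 2/3
¬(p2 ⇒ p3) = ¬2/3 = 1/3
p3 ⇒ p3 = 1/6 ⇒ 1/6 = 1
p2 ⇔ (p3 ⇒ p3) = 1/2 ⇔ 1 = 1/2
¬(p2 ⇒ p3) ⇔ (p2 ⇔ (p3 ⇒ p3)) = 1/3 ⇔ 1/2 = 5/6
p1 ⇔ p3 = 1 ⇔ 1/6 = 1/6
p3 ⇒ p1 = 1/6 ⇒ 1 = 1
(p1 ⇔ p3) ⇔ (p3 ⇒ p1) = 1/6 ⇔ 1 = 1/6
(¬(p2 ⇒ p3) ⇔ (p2 ⇔ (p3 ⇒ p3))) + ((p1 ⇔ p3) ⇔ (p3 ⇒ p1)) = 5/6 + 1/6 = 5/6

5/6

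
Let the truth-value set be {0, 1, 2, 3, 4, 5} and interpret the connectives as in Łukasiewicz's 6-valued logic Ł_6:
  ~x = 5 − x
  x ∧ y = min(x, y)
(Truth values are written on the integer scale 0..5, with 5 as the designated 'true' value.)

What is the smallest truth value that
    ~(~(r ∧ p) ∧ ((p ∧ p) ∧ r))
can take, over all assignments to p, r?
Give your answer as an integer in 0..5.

3

Take p = 2, r = 2:
r ∧ p = 2 ∧ 2 = 2
~(r ∧ p) = ~2 = 3
p ∧ p = 2 ∧ 2 = 2
(p ∧ p) ∧ r = 2 ∧ 2 = 2
~(r ∧ p) ∧ ((p ∧ p) ∧ r) = 3 ∧ 2 = 2
~(~(r ∧ p) ∧ ((p ∧ p) ∧ r)) = ~2 = 3
No assignment yields a value below 3, so this is the minimum.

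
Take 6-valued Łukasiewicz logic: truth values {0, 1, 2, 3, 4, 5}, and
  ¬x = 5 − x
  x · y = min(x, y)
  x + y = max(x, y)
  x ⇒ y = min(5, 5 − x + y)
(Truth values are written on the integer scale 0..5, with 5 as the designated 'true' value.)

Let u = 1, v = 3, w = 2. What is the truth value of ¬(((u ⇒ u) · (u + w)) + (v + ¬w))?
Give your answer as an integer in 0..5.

2

u ⇒ u = 1 ⇒ 1 = 5
u + w = 1 + 2 = 2
(u ⇒ u) · (u + w) = 5 · 2 = 2
¬w = ¬2 = 3
v + ¬w = 3 + 3 = 3
((u ⇒ u) · (u + w)) + (v + ¬w) = 2 + 3 = 3
¬(((u ⇒ u) · (u + w)) + (v + ¬w)) = ¬3 = 2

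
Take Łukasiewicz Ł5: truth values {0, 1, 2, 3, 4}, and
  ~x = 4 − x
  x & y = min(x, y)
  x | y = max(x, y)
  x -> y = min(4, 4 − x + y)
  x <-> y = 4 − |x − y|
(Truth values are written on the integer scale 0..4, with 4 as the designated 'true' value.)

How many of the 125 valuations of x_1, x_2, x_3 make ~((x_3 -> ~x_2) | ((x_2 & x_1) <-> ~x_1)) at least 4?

2

value 4: 2 assignments (counts)
value 3: 4 assignments
value 2: 17 assignments
value 1: 17 assignments
value 0: 85 assignments
So 2 of the 125 assignments meet the threshold.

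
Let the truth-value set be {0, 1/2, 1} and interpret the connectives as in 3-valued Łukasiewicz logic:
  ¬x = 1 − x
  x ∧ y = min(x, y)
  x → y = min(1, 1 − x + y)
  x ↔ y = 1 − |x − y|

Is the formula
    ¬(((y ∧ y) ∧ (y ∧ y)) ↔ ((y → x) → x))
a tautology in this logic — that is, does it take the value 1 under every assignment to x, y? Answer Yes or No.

No

Counterexample: take x = 0, y = 0.
y ∧ y = 0 ∧ 0 = 0
y ∧ y = 0 ∧ 0 = 0
(y ∧ y) ∧ (y ∧ y) = 0 ∧ 0 = 0
y → x = 0 → 0 = 1
(y → x) → x = 1 → 0 = 0
((y ∧ y) ∧ (y ∧ y)) ↔ ((y → x) → x) = 0 ↔ 0 = 1
¬(((y ∧ y) ∧ (y ∧ y)) ↔ ((y → x) → x)) = ¬1 = 0
This gives 0 ≠ 1.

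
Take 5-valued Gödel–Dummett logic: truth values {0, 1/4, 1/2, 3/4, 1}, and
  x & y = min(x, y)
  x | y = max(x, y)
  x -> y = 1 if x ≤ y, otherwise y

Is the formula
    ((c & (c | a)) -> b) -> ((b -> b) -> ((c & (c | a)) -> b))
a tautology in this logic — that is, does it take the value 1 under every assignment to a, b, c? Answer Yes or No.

Yes

At a = 1/2, b = 1/2, c = 1/4, for instance:
c | a = 1/4 | 1/2 = 1/2
c & (c | a) = 1/4 & 1/2 = 1/4
(c & (c | a)) -> b = 1/4 -> 1/2 = 1
b -> b = 1/2 -> 1/2 = 1
(c & (c | a)) -> b = 1/4 -> 1/2 = 1
(b -> b) -> ((c & (c | a)) -> b) = 1 -> 1 = 1
((c & (c | a)) -> b) -> ((b -> b) -> ((c & (c | a)) -> b)) = 1 -> 1 = 1
and checking the remaining 124 assignments likewise gives ≥ 1 in every case.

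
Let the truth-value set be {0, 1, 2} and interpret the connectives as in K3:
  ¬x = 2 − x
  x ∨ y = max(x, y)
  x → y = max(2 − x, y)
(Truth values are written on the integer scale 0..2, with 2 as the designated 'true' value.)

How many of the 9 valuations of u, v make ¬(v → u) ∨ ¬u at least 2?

u = 0, v = 0 ↦ 2  ≥
u = 0, v = 1 ↦ 2  ≥
u = 0, v = 2 ↦ 2  ≥
u = 1, v = 0 ↦ 1  <
u = 1, v = 1 ↦ 1  <
u = 1, v = 2 ↦ 1  <
u = 2, v = 0 ↦ 0  <
u = 2, v = 1 ↦ 0  <
u = 2, v = 2 ↦ 0  <
So 3 of the 9 assignments meet the threshold.

3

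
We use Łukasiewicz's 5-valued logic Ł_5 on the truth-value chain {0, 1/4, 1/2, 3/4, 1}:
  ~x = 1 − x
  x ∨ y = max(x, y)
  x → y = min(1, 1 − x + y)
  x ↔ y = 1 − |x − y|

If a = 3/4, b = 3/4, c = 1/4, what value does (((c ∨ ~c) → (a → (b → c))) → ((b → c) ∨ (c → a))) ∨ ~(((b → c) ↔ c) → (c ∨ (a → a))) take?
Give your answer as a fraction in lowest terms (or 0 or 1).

~c = ~1/4 = 3/4
c ∨ ~c = 1/4 ∨ 3/4 = 3/4
b → c = 3/4 → 1/4 = 1/2
a → (b → c) = 3/4 → 1/2 = 3/4
(c ∨ ~c) → (a → (b → c)) = 3/4 → 3/4 = 1
b → c = 3/4 → 1/4 = 1/2
c → a = 1/4 → 3/4 = 1
(b → c) ∨ (c → a) = 1/2 ∨ 1 = 1
((c ∨ ~c) → (a → (b → c))) → ((b → c) ∨ (c → a)) = 1 → 1 = 1
b → c = 3/4 → 1/4 = 1/2
(b → c) ↔ c = 1/2 ↔ 1/4 = 3/4
a → a = 3/4 → 3/4 = 1
c ∨ (a → a) = 1/4 ∨ 1 = 1
((b → c) ↔ c) → (c ∨ (a → a)) = 3/4 → 1 = 1
~(((b → c) ↔ c) → (c ∨ (a → a))) = ~1 = 0
(((c ∨ ~c) → (a → (b → c))) → ((b → c) ∨ (c → a))) ∨ ~(((b → c) ↔ c) → (c ∨ (a → a))) = 1 ∨ 0 = 1

1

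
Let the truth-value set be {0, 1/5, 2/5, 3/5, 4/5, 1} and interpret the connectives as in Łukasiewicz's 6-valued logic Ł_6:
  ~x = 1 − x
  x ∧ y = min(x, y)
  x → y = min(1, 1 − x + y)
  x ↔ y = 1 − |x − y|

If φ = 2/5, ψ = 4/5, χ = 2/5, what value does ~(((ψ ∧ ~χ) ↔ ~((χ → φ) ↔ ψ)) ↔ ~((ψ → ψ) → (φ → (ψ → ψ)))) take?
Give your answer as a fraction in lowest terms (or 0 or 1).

~χ = ~2/5 = 3/5
ψ ∧ ~χ = 4/5 ∧ 3/5 = 3/5
χ → φ = 2/5 → 2/5 = 1
(χ → φ) ↔ ψ = 1 ↔ 4/5 = 4/5
~((χ → φ) ↔ ψ) = ~4/5 = 1/5
(ψ ∧ ~χ) ↔ ~((χ → φ) ↔ ψ) = 3/5 ↔ 1/5 = 3/5
ψ → ψ = 4/5 → 4/5 = 1
ψ → ψ = 4/5 → 4/5 = 1
φ → (ψ → ψ) = 2/5 → 1 = 1
(ψ → ψ) → (φ → (ψ → ψ)) = 1 → 1 = 1
~((ψ → ψ) → (φ → (ψ → ψ))) = ~1 = 0
((ψ ∧ ~χ) ↔ ~((χ → φ) ↔ ψ)) ↔ ~((ψ → ψ) → (φ → (ψ → ψ))) = 3/5 ↔ 0 = 2/5
~(((ψ ∧ ~χ) ↔ ~((χ → φ) ↔ ψ)) ↔ ~((ψ → ψ) → (φ → (ψ → ψ)))) = ~2/5 = 3/5

3/5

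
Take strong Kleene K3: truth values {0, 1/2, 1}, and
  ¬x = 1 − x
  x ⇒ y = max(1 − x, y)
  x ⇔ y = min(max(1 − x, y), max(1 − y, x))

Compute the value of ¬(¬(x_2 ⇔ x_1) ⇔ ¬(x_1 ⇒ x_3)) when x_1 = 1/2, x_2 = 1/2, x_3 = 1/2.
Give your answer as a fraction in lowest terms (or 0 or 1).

x_2 ⇔ x_1 = 1/2 ⇔ 1/2 = 1/2
¬(x_2 ⇔ x_1) = ¬1/2 = 1/2
x_1 ⇒ x_3 = 1/2 ⇒ 1/2 = 1/2
¬(x_1 ⇒ x_3) = ¬1/2 = 1/2
¬(x_2 ⇔ x_1) ⇔ ¬(x_1 ⇒ x_3) = 1/2 ⇔ 1/2 = 1/2
¬(¬(x_2 ⇔ x_1) ⇔ ¬(x_1 ⇒ x_3)) = ¬1/2 = 1/2

1/2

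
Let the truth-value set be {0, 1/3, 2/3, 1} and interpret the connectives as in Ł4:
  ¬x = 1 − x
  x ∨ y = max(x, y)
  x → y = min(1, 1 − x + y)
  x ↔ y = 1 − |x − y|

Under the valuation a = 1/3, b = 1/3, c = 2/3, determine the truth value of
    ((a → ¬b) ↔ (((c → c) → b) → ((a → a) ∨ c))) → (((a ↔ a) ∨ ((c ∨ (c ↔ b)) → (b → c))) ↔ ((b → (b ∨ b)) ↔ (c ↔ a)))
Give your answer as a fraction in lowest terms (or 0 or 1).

¬b = ¬1/3 = 2/3
a → ¬b = 1/3 → 2/3 = 1
c → c = 2/3 → 2/3 = 1
(c → c) → b = 1 → 1/3 = 1/3
a → a = 1/3 → 1/3 = 1
(a → a) ∨ c = 1 ∨ 2/3 = 1
((c → c) → b) → ((a → a) ∨ c) = 1/3 → 1 = 1
(a → ¬b) ↔ (((c → c) → b) → ((a → a) ∨ c)) = 1 ↔ 1 = 1
a ↔ a = 1/3 ↔ 1/3 = 1
c ↔ b = 2/3 ↔ 1/3 = 2/3
c ∨ (c ↔ b) = 2/3 ∨ 2/3 = 2/3
b → c = 1/3 → 2/3 = 1
(c ∨ (c ↔ b)) → (b → c) = 2/3 → 1 = 1
(a ↔ a) ∨ ((c ∨ (c ↔ b)) → (b → c)) = 1 ∨ 1 = 1
b ∨ b = 1/3 ∨ 1/3 = 1/3
b → (b ∨ b) = 1/3 → 1/3 = 1
c ↔ a = 2/3 ↔ 1/3 = 2/3
(b → (b ∨ b)) ↔ (c ↔ a) = 1 ↔ 2/3 = 2/3
((a ↔ a) ∨ ((c ∨ (c ↔ b)) → (b → c))) ↔ ((b → (b ∨ b)) ↔ (c ↔ a)) = 1 ↔ 2/3 = 2/3
((a → ¬b) ↔ (((c → c) → b) → ((a → a) ∨ c))) → (((a ↔ a) ∨ ((c ∨ (c ↔ b)) → (b → c))) ↔ ((b → (b ∨ b)) ↔ (c ↔ a))) = 1 → 2/3 = 2/3

2/3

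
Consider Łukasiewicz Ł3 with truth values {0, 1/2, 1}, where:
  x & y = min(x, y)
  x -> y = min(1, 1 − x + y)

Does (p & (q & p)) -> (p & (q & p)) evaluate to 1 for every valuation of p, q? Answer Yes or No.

Yes

p = 0, q = 0 ↦ 1
p = 0, q = 1/2 ↦ 1
p = 0, q = 1 ↦ 1
p = 1/2, q = 0 ↦ 1
p = 1/2, q = 1/2 ↦ 1
p = 1/2, q = 1 ↦ 1
p = 1, q = 0 ↦ 1
p = 1, q = 1/2 ↦ 1
p = 1, q = 1 ↦ 1
Every assignment gives a value ≥ 1.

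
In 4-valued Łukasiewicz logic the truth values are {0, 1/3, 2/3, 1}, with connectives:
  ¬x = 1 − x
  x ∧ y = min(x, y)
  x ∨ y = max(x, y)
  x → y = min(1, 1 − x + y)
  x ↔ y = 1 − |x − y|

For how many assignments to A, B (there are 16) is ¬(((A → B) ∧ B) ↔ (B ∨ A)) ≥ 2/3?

A = 0, B = 0 ↦ 0  <
A = 0, B = 1/3 ↦ 0  <
A = 0, B = 2/3 ↦ 0  <
A = 0, B = 1 ↦ 0  <
A = 1/3, B = 0 ↦ 1/3  <
A = 1/3, B = 1/3 ↦ 0  <
A = 1/3, B = 2/3 ↦ 0  <
A = 1/3, B = 1 ↦ 0  <
A = 2/3, B = 0 ↦ 2/3  ≥
A = 2/3, B = 1/3 ↦ 1/3  <
A = 2/3, B = 2/3 ↦ 0  <
A = 2/3, B = 1 ↦ 0  <
A = 1, B = 0 ↦ 1  ≥
A = 1, B = 1/3 ↦ 2/3  ≥
A = 1, B = 2/3 ↦ 1/3  <
A = 1, B = 1 ↦ 0  <
So 3 of the 16 assignments meet the threshold.

3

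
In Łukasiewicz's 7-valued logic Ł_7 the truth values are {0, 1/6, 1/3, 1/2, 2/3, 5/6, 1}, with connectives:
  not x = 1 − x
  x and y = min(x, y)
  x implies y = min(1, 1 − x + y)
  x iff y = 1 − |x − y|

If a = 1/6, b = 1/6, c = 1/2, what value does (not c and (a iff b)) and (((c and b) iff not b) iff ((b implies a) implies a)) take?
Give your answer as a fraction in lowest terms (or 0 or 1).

1/2

not c = not 1/2 = 1/2
a iff b = 1/6 iff 1/6 = 1
not c and (a iff b) = 1/2 and 1 = 1/2
c and b = 1/2 and 1/6 = 1/6
not b = not 1/6 = 5/6
(c and b) iff not b = 1/6 iff 5/6 = 1/3
b implies a = 1/6 implies 1/6 = 1
(b implies a) implies a = 1 implies 1/6 = 1/6
((c and b) iff not b) iff ((b implies a) implies a) = 1/3 iff 1/6 = 5/6
(not c and (a iff b)) and (((c and b) iff not b) iff ((b implies a) implies a)) = 1/2 and 5/6 = 1/2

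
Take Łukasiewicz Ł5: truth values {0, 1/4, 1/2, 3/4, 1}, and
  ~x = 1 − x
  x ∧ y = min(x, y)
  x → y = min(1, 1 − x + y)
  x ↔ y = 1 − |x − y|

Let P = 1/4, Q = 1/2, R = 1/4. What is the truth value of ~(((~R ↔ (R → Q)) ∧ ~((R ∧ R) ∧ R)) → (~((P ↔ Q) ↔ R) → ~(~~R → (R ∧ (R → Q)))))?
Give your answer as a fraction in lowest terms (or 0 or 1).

1/4

~R = ~1/4 = 3/4
R → Q = 1/4 → 1/2 = 1
~R ↔ (R → Q) = 3/4 ↔ 1 = 3/4
R ∧ R = 1/4 ∧ 1/4 = 1/4
(R ∧ R) ∧ R = 1/4 ∧ 1/4 = 1/4
~((R ∧ R) ∧ R) = ~1/4 = 3/4
(~R ↔ (R → Q)) ∧ ~((R ∧ R) ∧ R) = 3/4 ∧ 3/4 = 3/4
P ↔ Q = 1/4 ↔ 1/2 = 3/4
(P ↔ Q) ↔ R = 3/4 ↔ 1/4 = 1/2
~((P ↔ Q) ↔ R) = ~1/2 = 1/2
~R = ~1/4 = 3/4
~~R = ~3/4 = 1/4
R → Q = 1/4 → 1/2 = 1
R ∧ (R → Q) = 1/4 ∧ 1 = 1/4
~~R → (R ∧ (R → Q)) = 1/4 → 1/4 = 1
~(~~R → (R ∧ (R → Q))) = ~1 = 0
~((P ↔ Q) ↔ R) → ~(~~R → (R ∧ (R → Q))) = 1/2 → 0 = 1/2
((~R ↔ (R → Q)) ∧ ~((R ∧ R) ∧ R)) → (~((P ↔ Q) ↔ R) → ~(~~R → (R ∧ (R → Q)))) = 3/4 → 1/2 = 3/4
~(((~R ↔ (R → Q)) ∧ ~((R ∧ R) ∧ R)) → (~((P ↔ Q) ↔ R) → ~(~~R → (R ∧ (R → Q))))) = ~3/4 = 1/4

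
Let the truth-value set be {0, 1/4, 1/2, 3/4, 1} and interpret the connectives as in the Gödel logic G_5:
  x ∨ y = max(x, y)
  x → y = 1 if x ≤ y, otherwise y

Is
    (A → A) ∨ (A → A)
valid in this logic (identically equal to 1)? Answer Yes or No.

Yes

A = 0 ↦ 1
A = 1/4 ↦ 1
A = 1/2 ↦ 1
A = 3/4 ↦ 1
A = 1 ↦ 1
Every assignment gives a value ≥ 1.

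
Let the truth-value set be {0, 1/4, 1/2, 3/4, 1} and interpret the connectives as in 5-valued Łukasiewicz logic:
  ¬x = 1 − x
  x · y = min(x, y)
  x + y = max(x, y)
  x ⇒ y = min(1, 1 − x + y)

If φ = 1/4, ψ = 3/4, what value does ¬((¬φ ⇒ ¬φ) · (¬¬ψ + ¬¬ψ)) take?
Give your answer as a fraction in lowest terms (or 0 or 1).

1/4

¬φ = ¬1/4 = 3/4
¬φ = ¬1/4 = 3/4
¬φ ⇒ ¬φ = 3/4 ⇒ 3/4 = 1
¬ψ = ¬3/4 = 1/4
¬¬ψ = ¬1/4 = 3/4
¬ψ = ¬3/4 = 1/4
¬¬ψ = ¬1/4 = 3/4
¬¬ψ + ¬¬ψ = 3/4 + 3/4 = 3/4
(¬φ ⇒ ¬φ) · (¬¬ψ + ¬¬ψ) = 1 · 3/4 = 3/4
¬((¬φ ⇒ ¬φ) · (¬¬ψ + ¬¬ψ)) = ¬3/4 = 1/4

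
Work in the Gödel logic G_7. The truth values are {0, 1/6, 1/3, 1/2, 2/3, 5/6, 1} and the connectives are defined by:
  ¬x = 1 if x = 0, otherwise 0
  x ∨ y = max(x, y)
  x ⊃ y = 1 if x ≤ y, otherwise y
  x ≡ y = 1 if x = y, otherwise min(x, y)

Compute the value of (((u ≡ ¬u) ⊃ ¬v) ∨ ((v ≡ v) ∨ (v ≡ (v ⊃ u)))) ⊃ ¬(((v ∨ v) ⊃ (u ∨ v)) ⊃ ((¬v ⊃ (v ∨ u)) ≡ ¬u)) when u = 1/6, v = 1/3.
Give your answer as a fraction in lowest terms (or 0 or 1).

¬u = ¬1/6 = 0
u ≡ ¬u = 1/6 ≡ 0 = 0
¬v = ¬1/3 = 0
(u ≡ ¬u) ⊃ ¬v = 0 ⊃ 0 = 1
v ≡ v = 1/3 ≡ 1/3 = 1
v ⊃ u = 1/3 ⊃ 1/6 = 1/6
v ≡ (v ⊃ u) = 1/3 ≡ 1/6 = 1/6
(v ≡ v) ∨ (v ≡ (v ⊃ u)) = 1 ∨ 1/6 = 1
((u ≡ ¬u) ⊃ ¬v) ∨ ((v ≡ v) ∨ (v ≡ (v ⊃ u))) = 1 ∨ 1 = 1
v ∨ v = 1/3 ∨ 1/3 = 1/3
u ∨ v = 1/6 ∨ 1/3 = 1/3
(v ∨ v) ⊃ (u ∨ v) = 1/3 ⊃ 1/3 = 1
¬v = ¬1/3 = 0
v ∨ u = 1/3 ∨ 1/6 = 1/3
¬v ⊃ (v ∨ u) = 0 ⊃ 1/3 = 1
¬u = ¬1/6 = 0
(¬v ⊃ (v ∨ u)) ≡ ¬u = 1 ≡ 0 = 0
((v ∨ v) ⊃ (u ∨ v)) ⊃ ((¬v ⊃ (v ∨ u)) ≡ ¬u) = 1 ⊃ 0 = 0
¬(((v ∨ v) ⊃ (u ∨ v)) ⊃ ((¬v ⊃ (v ∨ u)) ≡ ¬u)) = ¬0 = 1
(((u ≡ ¬u) ⊃ ¬v) ∨ ((v ≡ v) ∨ (v ≡ (v ⊃ u)))) ⊃ ¬(((v ∨ v) ⊃ (u ∨ v)) ⊃ ((¬v ⊃ (v ∨ u)) ≡ ¬u)) = 1 ⊃ 1 = 1

1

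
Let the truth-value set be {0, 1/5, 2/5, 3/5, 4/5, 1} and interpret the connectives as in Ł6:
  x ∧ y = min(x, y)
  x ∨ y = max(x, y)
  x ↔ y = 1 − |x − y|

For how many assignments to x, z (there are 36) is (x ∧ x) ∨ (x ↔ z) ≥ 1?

value 1: 11 assignments (counts)
value 4/5: 12 assignments
value 3/5: 7 assignments
value 2/5: 3 assignments
value 1/5: 2 assignments
value 0: 1 assignment
So 11 of the 36 assignments meet the threshold.

11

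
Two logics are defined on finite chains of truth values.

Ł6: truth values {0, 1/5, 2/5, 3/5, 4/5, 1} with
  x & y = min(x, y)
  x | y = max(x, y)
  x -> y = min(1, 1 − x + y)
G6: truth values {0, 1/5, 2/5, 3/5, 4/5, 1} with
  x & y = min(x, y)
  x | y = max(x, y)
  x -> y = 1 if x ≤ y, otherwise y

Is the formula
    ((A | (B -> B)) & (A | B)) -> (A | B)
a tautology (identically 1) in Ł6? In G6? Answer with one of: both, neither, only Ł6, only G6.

both

In Ł6: every assignment gives 1 — tautology.
In G6: every assignment gives 1 — tautology.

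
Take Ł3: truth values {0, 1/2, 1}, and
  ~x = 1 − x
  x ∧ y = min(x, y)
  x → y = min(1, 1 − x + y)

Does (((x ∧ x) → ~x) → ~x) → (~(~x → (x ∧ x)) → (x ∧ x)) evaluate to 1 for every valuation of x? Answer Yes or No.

No

Counterexample: take x = 0.
x ∧ x = 0 ∧ 0 = 0
~x = ~0 = 1
(x ∧ x) → ~x = 0 → 1 = 1
~x = ~0 = 1
((x ∧ x) → ~x) → ~x = 1 → 1 = 1
~x = ~0 = 1
x ∧ x = 0 ∧ 0 = 0
~x → (x ∧ x) = 1 → 0 = 0
~(~x → (x ∧ x)) = ~0 = 1
~(~x → (x ∧ x)) → (x ∧ x) = 1 → 0 = 0
(((x ∧ x) → ~x) → ~x) → (~(~x → (x ∧ x)) → (x ∧ x)) = 1 → 0 = 0
This gives 0 ≠ 1.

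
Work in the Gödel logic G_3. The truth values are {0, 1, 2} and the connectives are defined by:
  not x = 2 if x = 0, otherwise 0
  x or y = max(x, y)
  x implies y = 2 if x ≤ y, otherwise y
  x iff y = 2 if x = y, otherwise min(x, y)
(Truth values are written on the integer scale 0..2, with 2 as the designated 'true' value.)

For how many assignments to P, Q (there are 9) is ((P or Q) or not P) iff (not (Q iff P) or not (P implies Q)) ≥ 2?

P = 0, Q = 0 ↦ 0  <
P = 0, Q = 1 ↦ 2  ≥
P = 0, Q = 2 ↦ 2  ≥
P = 1, Q = 0 ↦ 1  <
P = 1, Q = 1 ↦ 0  <
P = 1, Q = 2 ↦ 0  <
P = 2, Q = 0 ↦ 2  ≥
P = 2, Q = 1 ↦ 0  <
P = 2, Q = 2 ↦ 0  <
So 3 of the 9 assignments meet the threshold.

3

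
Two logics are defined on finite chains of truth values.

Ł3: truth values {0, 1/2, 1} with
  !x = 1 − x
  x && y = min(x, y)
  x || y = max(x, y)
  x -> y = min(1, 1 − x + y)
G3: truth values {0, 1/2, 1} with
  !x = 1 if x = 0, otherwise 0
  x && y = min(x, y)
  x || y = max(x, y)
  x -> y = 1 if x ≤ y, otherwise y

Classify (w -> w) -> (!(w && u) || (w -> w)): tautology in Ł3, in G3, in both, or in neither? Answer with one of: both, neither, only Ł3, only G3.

In Ł3: every assignment gives 1 — tautology.
In G3: every assignment gives 1 — tautology.

both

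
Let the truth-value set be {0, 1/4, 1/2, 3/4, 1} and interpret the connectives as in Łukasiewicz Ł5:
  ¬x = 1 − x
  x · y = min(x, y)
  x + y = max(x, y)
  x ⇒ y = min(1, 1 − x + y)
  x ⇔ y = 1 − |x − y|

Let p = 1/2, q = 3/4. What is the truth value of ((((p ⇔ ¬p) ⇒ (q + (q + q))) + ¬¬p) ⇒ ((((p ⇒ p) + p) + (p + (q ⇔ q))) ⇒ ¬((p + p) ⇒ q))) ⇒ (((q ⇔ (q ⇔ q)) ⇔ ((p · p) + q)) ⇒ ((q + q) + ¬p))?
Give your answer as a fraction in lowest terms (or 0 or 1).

¬p = ¬1/2 = 1/2
p ⇔ ¬p = 1/2 ⇔ 1/2 = 1
q + q = 3/4 + 3/4 = 3/4
q + (q + q) = 3/4 + 3/4 = 3/4
(p ⇔ ¬p) ⇒ (q + (q + q)) = 1 ⇒ 3/4 = 3/4
¬p = ¬1/2 = 1/2
¬¬p = ¬1/2 = 1/2
((p ⇔ ¬p) ⇒ (q + (q + q))) + ¬¬p = 3/4 + 1/2 = 3/4
p ⇒ p = 1/2 ⇒ 1/2 = 1
(p ⇒ p) + p = 1 + 1/2 = 1
q ⇔ q = 3/4 ⇔ 3/4 = 1
p + (q ⇔ q) = 1/2 + 1 = 1
((p ⇒ p) + p) + (p + (q ⇔ q)) = 1 + 1 = 1
p + p = 1/2 + 1/2 = 1/2
(p + p) ⇒ q = 1/2 ⇒ 3/4 = 1
¬((p + p) ⇒ q) = ¬1 = 0
(((p ⇒ p) + p) + (p + (q ⇔ q))) ⇒ ¬((p + p) ⇒ q) = 1 ⇒ 0 = 0
(((p ⇔ ¬p) ⇒ (q + (q + q))) + ¬¬p) ⇒ ((((p ⇒ p) + p) + (p + (q ⇔ q))) ⇒ ¬((p + p) ⇒ q)) = 3/4 ⇒ 0 = 1/4
q ⇔ q = 3/4 ⇔ 3/4 = 1
q ⇔ (q ⇔ q) = 3/4 ⇔ 1 = 3/4
p · p = 1/2 · 1/2 = 1/2
(p · p) + q = 1/2 + 3/4 = 3/4
(q ⇔ (q ⇔ q)) ⇔ ((p · p) + q) = 3/4 ⇔ 3/4 = 1
q + q = 3/4 + 3/4 = 3/4
¬p = ¬1/2 = 1/2
(q + q) + ¬p = 3/4 + 1/2 = 3/4
((q ⇔ (q ⇔ q)) ⇔ ((p · p) + q)) ⇒ ((q + q) + ¬p) = 1 ⇒ 3/4 = 3/4
((((p ⇔ ¬p) ⇒ (q + (q + q))) + ¬¬p) ⇒ ((((p ⇒ p) + p) + (p + (q ⇔ q))) ⇒ ¬((p + p) ⇒ q))) ⇒ (((q ⇔ (q ⇔ q)) ⇔ ((p · p) + q)) ⇒ ((q + q) + ¬p)) = 1/4 ⇒ 3/4 = 1

1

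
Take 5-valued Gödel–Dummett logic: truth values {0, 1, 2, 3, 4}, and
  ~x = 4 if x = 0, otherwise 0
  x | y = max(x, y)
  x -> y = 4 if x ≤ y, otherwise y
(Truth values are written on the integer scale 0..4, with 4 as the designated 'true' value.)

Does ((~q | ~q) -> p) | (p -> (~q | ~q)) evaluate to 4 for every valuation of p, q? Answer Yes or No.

Yes

At p = 1, q = 4, for instance:
~q = ~4 = 0
~q = ~4 = 0
~q | ~q = 0 | 0 = 0
(~q | ~q) -> p = 0 -> 1 = 4
p -> (~q | ~q) = 1 -> 0 = 0
((~q | ~q) -> p) | (p -> (~q | ~q)) = 4 | 0 = 4
and checking the remaining 24 assignments likewise gives ≥ 4 in every case.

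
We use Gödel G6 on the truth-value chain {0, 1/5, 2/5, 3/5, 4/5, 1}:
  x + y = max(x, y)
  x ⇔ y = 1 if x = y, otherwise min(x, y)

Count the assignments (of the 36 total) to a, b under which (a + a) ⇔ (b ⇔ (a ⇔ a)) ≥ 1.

6

value 1: 6 assignments (counts)
value 4/5: 2 assignments
value 3/5: 4 assignments
value 2/5: 6 assignments
value 1/5: 8 assignments
value 0: 10 assignments
So 6 of the 36 assignments meet the threshold.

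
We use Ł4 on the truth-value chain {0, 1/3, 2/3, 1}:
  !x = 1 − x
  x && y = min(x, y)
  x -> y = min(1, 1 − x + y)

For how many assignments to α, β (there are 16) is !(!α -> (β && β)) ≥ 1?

1

α = 0, β = 0 ↦ 1  ≥
α = 0, β = 1/3 ↦ 2/3  <
α = 0, β = 2/3 ↦ 1/3  <
α = 0, β = 1 ↦ 0  <
α = 1/3, β = 0 ↦ 2/3  <
α = 1/3, β = 1/3 ↦ 1/3  <
α = 1/3, β = 2/3 ↦ 0  <
α = 1/3, β = 1 ↦ 0  <
α = 2/3, β = 0 ↦ 1/3  <
α = 2/3, β = 1/3 ↦ 0  <
α = 2/3, β = 2/3 ↦ 0  <
α = 2/3, β = 1 ↦ 0  <
α = 1, β = 0 ↦ 0  <
α = 1, β = 1/3 ↦ 0  <
α = 1, β = 2/3 ↦ 0  <
α = 1, β = 1 ↦ 0  <
So 1 of the 16 assignments meets the threshold.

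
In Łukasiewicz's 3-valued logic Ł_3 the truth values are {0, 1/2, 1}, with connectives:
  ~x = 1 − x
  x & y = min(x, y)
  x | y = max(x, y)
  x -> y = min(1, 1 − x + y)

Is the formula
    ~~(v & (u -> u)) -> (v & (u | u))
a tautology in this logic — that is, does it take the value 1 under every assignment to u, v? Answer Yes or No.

No

Counterexample: take u = 0, v = 1/2.
u -> u = 0 -> 0 = 1
v & (u -> u) = 1/2 & 1 = 1/2
~(v & (u -> u)) = ~1/2 = 1/2
~~(v & (u -> u)) = ~1/2 = 1/2
u | u = 0 | 0 = 0
v & (u | u) = 1/2 & 0 = 0
~~(v & (u -> u)) -> (v & (u | u)) = 1/2 -> 0 = 1/2
This gives 1/2 ≠ 1.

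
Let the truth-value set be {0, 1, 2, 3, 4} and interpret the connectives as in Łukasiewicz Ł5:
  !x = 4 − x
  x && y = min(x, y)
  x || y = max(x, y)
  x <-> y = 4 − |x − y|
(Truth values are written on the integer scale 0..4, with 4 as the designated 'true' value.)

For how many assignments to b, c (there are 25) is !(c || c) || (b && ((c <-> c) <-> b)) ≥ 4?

value 4: 9 assignments (counts)
value 3: 7 assignments
value 2: 5 assignments
value 1: 3 assignments
value 0: 1 assignment
So 9 of the 25 assignments meet the threshold.

9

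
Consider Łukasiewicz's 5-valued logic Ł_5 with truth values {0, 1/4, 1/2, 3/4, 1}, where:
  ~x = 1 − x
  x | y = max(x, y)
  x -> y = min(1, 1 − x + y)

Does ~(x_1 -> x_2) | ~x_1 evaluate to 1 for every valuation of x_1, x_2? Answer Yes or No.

No

Counterexample: take x_1 = 1/4, x_2 = 0.
x_1 -> x_2 = 1/4 -> 0 = 3/4
~(x_1 -> x_2) = ~3/4 = 1/4
~x_1 = ~1/4 = 3/4
~(x_1 -> x_2) | ~x_1 = 1/4 | 3/4 = 3/4
This gives 3/4 ≠ 1.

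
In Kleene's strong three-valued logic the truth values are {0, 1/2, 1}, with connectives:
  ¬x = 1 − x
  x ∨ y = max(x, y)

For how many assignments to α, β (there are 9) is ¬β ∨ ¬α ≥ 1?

α = 0, β = 0 ↦ 1  ≥
α = 0, β = 1/2 ↦ 1  ≥
α = 0, β = 1 ↦ 1  ≥
α = 1/2, β = 0 ↦ 1  ≥
α = 1/2, β = 1/2 ↦ 1/2  <
α = 1/2, β = 1 ↦ 1/2  <
α = 1, β = 0 ↦ 1  ≥
α = 1, β = 1/2 ↦ 1/2  <
α = 1, β = 1 ↦ 0  <
So 5 of the 9 assignments meet the threshold.

5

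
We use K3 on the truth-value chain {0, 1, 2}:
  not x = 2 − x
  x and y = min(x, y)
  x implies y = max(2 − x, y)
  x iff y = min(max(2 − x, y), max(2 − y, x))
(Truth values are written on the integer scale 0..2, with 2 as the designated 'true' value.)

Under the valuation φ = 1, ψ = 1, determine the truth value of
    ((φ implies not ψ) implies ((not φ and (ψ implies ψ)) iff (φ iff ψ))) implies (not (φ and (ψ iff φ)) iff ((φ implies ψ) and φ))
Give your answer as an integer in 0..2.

not ψ = not 1 = 1
φ implies not ψ = 1 implies 1 = 1
not φ = not 1 = 1
ψ implies ψ = 1 implies 1 = 1
not φ and (ψ implies ψ) = 1 and 1 = 1
φ iff ψ = 1 iff 1 = 1
(not φ and (ψ implies ψ)) iff (φ iff ψ) = 1 iff 1 = 1
(φ implies not ψ) implies ((not φ and (ψ implies ψ)) iff (φ iff ψ)) = 1 implies 1 = 1
ψ iff φ = 1 iff 1 = 1
φ and (ψ iff φ) = 1 and 1 = 1
not (φ and (ψ iff φ)) = not 1 = 1
φ implies ψ = 1 implies 1 = 1
(φ implies ψ) and φ = 1 and 1 = 1
not (φ and (ψ iff φ)) iff ((φ implies ψ) and φ) = 1 iff 1 = 1
((φ implies not ψ) implies ((not φ and (ψ implies ψ)) iff (φ iff ψ))) implies (not (φ and (ψ iff φ)) iff ((φ implies ψ) and φ)) = 1 implies 1 = 1

1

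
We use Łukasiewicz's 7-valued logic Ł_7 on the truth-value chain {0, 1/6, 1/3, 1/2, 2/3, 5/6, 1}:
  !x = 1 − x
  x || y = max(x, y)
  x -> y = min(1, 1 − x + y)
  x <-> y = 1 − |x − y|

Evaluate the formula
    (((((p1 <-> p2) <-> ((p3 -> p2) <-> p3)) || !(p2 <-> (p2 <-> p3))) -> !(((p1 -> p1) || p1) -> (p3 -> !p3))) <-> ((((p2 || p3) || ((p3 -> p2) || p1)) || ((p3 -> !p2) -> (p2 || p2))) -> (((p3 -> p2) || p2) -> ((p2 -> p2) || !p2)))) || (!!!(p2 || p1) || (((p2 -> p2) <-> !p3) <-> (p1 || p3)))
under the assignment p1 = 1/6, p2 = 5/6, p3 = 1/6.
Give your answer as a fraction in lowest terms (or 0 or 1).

p1 <-> p2 = 1/6 <-> 5/6 = 1/3
p3 -> p2 = 1/6 -> 5/6 = 1
(p3 -> p2) <-> p3 = 1 <-> 1/6 = 1/6
(p1 <-> p2) <-> ((p3 -> p2) <-> p3) = 1/3 <-> 1/6 = 5/6
p2 <-> p3 = 5/6 <-> 1/6 = 1/3
p2 <-> (p2 <-> p3) = 5/6 <-> 1/3 = 1/2
!(p2 <-> (p2 <-> p3)) = !1/2 = 1/2
((p1 <-> p2) <-> ((p3 -> p2) <-> p3)) || !(p2 <-> (p2 <-> p3)) = 5/6 || 1/2 = 5/6
p1 -> p1 = 1/6 -> 1/6 = 1
(p1 -> p1) || p1 = 1 || 1/6 = 1
!p3 = !1/6 = 5/6
p3 -> !p3 = 1/6 -> 5/6 = 1
((p1 -> p1) || p1) -> (p3 -> !p3) = 1 -> 1 = 1
!(((p1 -> p1) || p1) -> (p3 -> !p3)) = !1 = 0
(((p1 <-> p2) <-> ((p3 -> p2) <-> p3)) || !(p2 <-> (p2 <-> p3))) -> !(((p1 -> p1) || p1) -> (p3 -> !p3)) = 5/6 -> 0 = 1/6
p2 || p3 = 5/6 || 1/6 = 5/6
p3 -> p2 = 1/6 -> 5/6 = 1
(p3 -> p2) || p1 = 1 || 1/6 = 1
(p2 || p3) || ((p3 -> p2) || p1) = 5/6 || 1 = 1
!p2 = !5/6 = 1/6
p3 -> !p2 = 1/6 -> 1/6 = 1
p2 || p2 = 5/6 || 5/6 = 5/6
(p3 -> !p2) -> (p2 || p2) = 1 -> 5/6 = 5/6
((p2 || p3) || ((p3 -> p2) || p1)) || ((p3 -> !p2) -> (p2 || p2)) = 1 || 5/6 = 1
p3 -> p2 = 1/6 -> 5/6 = 1
(p3 -> p2) || p2 = 1 || 5/6 = 1
p2 -> p2 = 5/6 -> 5/6 = 1
!p2 = !5/6 = 1/6
(p2 -> p2) || !p2 = 1 || 1/6 = 1
((p3 -> p2) || p2) -> ((p2 -> p2) || !p2) = 1 -> 1 = 1
(((p2 || p3) || ((p3 -> p2) || p1)) || ((p3 -> !p2) -> (p2 || p2))) -> (((p3 -> p2) || p2) -> ((p2 -> p2) || !p2)) = 1 -> 1 = 1
((((p1 <-> p2) <-> ((p3 -> p2) <-> p3)) || !(p2 <-> (p2 <-> p3))) -> !(((p1 -> p1) || p1) -> (p3 -> !p3))) <-> ((((p2 || p3) || ((p3 -> p2) || p1)) || ((p3 -> !p2) -> (p2 || p2))) -> (((p3 -> p2) || p2) -> ((p2 -> p2) || !p2))) = 1/6 <-> 1 = 1/6
p2 || p1 = 5/6 || 1/6 = 5/6
!(p2 || p1) = !5/6 = 1/6
!!(p2 || p1) = !1/6 = 5/6
!!!(p2 || p1) = !5/6 = 1/6
p2 -> p2 = 5/6 -> 5/6 = 1
!p3 = !1/6 = 5/6
(p2 -> p2) <-> !p3 = 1 <-> 5/6 = 5/6
p1 || p3 = 1/6 || 1/6 = 1/6
((p2 -> p2) <-> !p3) <-> (p1 || p3) = 5/6 <-> 1/6 = 1/3
!!!(p2 || p1) || (((p2 -> p2) <-> !p3) <-> (p1 || p3)) = 1/6 || 1/3 = 1/3
(((((p1 <-> p2) <-> ((p3 -> p2) <-> p3)) || !(p2 <-> (p2 <-> p3))) -> !(((p1 -> p1) || p1) -> (p3 -> !p3))) <-> ((((p2 || p3) || ((p3 -> p2) || p1)) || ((p3 -> !p2) -> (p2 || p2))) -> (((p3 -> p2) || p2) -> ((p2 -> p2) || !p2)))) || (!!!(p2 || p1) || (((p2 -> p2) <-> !p3) <-> (p1 || p3))) = 1/6 || 1/3 = 1/3

1/3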